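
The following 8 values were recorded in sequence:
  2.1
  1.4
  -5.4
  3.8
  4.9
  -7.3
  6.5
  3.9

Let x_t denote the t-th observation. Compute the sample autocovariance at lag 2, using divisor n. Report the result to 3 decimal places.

Mean x̄ = (2.1 + 1.4 − 5.4 + 3.8 + 4.9 − 7.3 + 6.5 + 3.9)/8 = 1.2375
Σ_{t=1}^{6}(x_t−x̄)(x_{t+2}−x̄) = -54.9528
γ_2 = -54.9528 / 8 = -6.869

-6.869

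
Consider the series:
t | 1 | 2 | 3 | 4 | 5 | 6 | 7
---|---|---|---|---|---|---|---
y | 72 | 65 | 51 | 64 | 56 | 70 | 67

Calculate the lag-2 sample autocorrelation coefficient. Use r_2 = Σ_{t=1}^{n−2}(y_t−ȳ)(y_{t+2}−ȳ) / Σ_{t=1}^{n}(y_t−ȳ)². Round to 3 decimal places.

Mean ȳ = (72 + 65 + 51 + 64 + 56 + 70 + 67)/7 = 63.5714
Σ(y_t−ȳ)(y_{t+2}−ȳ) = (-105.9592) + (0.6122) + (95.1837) + (2.7551) + (-25.9592) = -33.3673
Denominator Σ(y_t−ȳ)² = 341.7143
r_2 = -33.3673 / 341.7143 = -0.098

-0.098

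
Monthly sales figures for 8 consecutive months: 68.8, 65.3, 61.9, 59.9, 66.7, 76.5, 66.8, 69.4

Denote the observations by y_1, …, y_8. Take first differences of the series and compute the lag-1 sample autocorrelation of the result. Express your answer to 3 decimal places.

First differences Δy: -3.5, -3.4, -2.0, 6.8, 9.8, -9.7, 2.6
Mean of differences = 0.0857
Numerator Σ(Δy_t−Δȳ)(Δy_{t+1}−Δȳ) = -48.6759
Denominator Σ(Δy_t−Δȳ)² = 270.8886
r_1(Δy) = -48.6759 / 270.8886 = -0.180

-0.180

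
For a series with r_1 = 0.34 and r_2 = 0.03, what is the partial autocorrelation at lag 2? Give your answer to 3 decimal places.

-0.097

φ_{22} = (r_2 − r_1²) / (1 − r_1²)
r_1² = (0.34)² = 0.1156
Numerator = 0.03 − 0.1156 = -0.0856; denominator = 1 − 0.1156 = 0.8844
φ_{22} = -0.0856 / 0.8844 = -0.097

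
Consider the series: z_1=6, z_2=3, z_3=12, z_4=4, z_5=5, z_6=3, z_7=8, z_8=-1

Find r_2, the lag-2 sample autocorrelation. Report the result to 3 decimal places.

0.221

Mean z̄ = (6 + 3 + 12 + 4 + 5 + 3 + 8 − 1)/8 = 5.0000
Deviations from mean: 1.0000, -2.0000, 7.0000, -1.0000, 0.0000, -2.0000, 3.0000, -6.0000
Numerator Σ_{t=1}^{6}(z_t−z̄)(z_{t+2}−z̄) = 23.0000
Denominator Σ(z_t−z̄)² = 104.0000
r_2 = 23.0000 / 104.0000 = 0.221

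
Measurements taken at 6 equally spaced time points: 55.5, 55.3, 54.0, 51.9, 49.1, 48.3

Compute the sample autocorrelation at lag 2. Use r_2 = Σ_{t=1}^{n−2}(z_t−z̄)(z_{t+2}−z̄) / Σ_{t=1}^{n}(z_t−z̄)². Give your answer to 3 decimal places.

0.007

Mean z̄ = (55.5 + 55.3 + 54.0 + 51.9 + 49.1 + 48.3)/6 = 52.3500
Deviations from mean: 3.1500, 2.9500, 1.6500, -0.4500, -3.2500, -4.0500
Σ(z_t−z̄)(z_{t+2}−z̄) = (5.1975) + (-1.3275) + (-5.3625) + (1.8225) = 0.3300
Denominator Σ(z_t−z̄)² = 48.5150
r_2 = 0.3300 / 48.5150 = 0.007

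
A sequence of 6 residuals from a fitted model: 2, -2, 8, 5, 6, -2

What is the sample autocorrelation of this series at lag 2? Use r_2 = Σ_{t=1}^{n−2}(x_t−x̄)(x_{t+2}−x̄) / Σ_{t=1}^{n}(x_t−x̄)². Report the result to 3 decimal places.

Mean x̄ = (2 − 2 + 8 + 5 + 6 − 2)/6 = 2.8333
Deviations from mean: -0.8333, -4.8333, 5.1667, 2.1667, 3.1667, -4.8333
Σ(x_t−x̄)(x_{t+2}−x̄) = (-4.3056) + (-10.4722) + (16.3611) + (-10.4722) = -8.8889
Denominator Σ(x_t−x̄)² = 88.8333
r_2 = -8.8889 / 88.8333 = -0.100

-0.100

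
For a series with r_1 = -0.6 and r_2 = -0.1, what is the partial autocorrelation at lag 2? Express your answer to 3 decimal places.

-0.719

φ_{22} = (r_2 − r_1²) / (1 − r_1²)
r_1² = (-0.6)² = 0.36
Numerator = -0.1 − 0.3600 = -0.4600; denominator = 1 − 0.3600 = 0.6400
φ_{22} = -0.4600 / 0.6400 = -0.719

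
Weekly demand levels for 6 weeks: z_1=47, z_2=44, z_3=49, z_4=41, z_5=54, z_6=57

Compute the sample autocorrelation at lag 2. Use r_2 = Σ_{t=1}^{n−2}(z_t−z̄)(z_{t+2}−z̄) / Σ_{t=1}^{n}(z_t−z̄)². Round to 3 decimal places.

-0.148

Mean z̄ = (47 + 44 + 49 + 41 + 54 + 57)/6 = 48.6667
Deviations from mean: -1.6667, -4.6667, 0.3333, -7.6667, 5.3333, 8.3333
Numerator Σ_{t=1}^{4}(z_t−z̄)(z_{t+2}−z̄) = -26.8889
Denominator Σ(z_t−z̄)² = 181.3333
r_2 = -26.8889 / 181.3333 = -0.148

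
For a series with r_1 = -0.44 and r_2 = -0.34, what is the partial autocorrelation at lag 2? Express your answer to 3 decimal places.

φ_{22} = (r_2 − r_1²) / (1 − r_1²)
r_1² = (-0.44)² = 0.1936
Numerator = -0.34 − 0.1936 = -0.5336; denominator = 1 − 0.1936 = 0.8064
φ_{22} = -0.5336 / 0.8064 = -0.662

-0.662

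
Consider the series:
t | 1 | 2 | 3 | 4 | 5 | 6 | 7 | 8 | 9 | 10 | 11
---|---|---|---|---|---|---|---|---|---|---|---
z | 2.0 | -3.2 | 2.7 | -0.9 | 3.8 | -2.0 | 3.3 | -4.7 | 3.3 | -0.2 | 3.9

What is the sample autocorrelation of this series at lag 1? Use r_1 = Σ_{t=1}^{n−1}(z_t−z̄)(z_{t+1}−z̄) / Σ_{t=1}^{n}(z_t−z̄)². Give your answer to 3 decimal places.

-0.740

Mean z̄ = (2.0 − 3.2 + 2.7 − 0.9 + 3.8 − 2.0 + 3.3 − 4.7 + 3.3 − 0.2 + 3.9)/11 = 0.7273
Numerator Σ_{t=1}^{10}(z_t−z̄)(z_{t+1}−z̄) = -69.6062
Denominator Σ(z_t−z̄)² = 94.0818
r_1 = -69.6062 / 94.0818 = -0.740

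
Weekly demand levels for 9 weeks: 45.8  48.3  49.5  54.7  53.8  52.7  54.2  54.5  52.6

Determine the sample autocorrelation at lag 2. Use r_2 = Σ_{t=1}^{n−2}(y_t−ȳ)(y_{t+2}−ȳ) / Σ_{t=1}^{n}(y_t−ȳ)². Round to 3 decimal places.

Mean ȳ = (45.8 + 48.3 + 49.5 + 54.7 + 53.8 + 52.7 + 54.2 + 54.5 + 52.6)/9 = 51.7889
Numerator Σ_{t=1}^{7}(y_t−ȳ)(y_{t+2}−ȳ) = 10.8753
Denominator Σ(y_t−ȳ)² = 80.4489
r_2 = 10.8753 / 80.4489 = 0.135

0.135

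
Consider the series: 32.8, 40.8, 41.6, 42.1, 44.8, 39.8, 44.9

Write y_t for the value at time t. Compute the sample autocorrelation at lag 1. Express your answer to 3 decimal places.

-0.028

Mean ȳ = (32.8 + 40.8 + 41.6 + 42.1 + 44.8 + 39.8 + 44.9)/7 = 40.9714
Deviations from mean: -8.1714, -0.1714, 0.6286, 1.1286, 3.8286, -1.1714, 3.9286
Σ(y_t−ȳ)(y_{t+1}−ȳ) = (1.4008) + (-0.1078) + (0.7094) + (4.3208) + (-4.4849) + (-4.6020) = -2.7637
Denominator Σ(y_t−ȳ)² = 99.9343
r_1 = -2.7637 / 99.9343 = -0.028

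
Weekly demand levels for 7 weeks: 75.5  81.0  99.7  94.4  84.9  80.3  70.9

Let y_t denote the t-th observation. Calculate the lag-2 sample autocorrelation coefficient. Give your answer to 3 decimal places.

-0.315

Mean ȳ = (75.5 + 81.0 + 99.7 + 94.4 + 84.9 + 80.3 + 70.9)/7 = 83.8143
Σ(y_t−ȳ)(y_{t+2}−ȳ) = (-132.0784) + (-29.7912) + (17.2473) + (-37.2012) + (-14.0212) = -195.8447
Denominator Σ(y_t−ȳ)² = 621.7686
r_2 = -195.8447 / 621.7686 = -0.315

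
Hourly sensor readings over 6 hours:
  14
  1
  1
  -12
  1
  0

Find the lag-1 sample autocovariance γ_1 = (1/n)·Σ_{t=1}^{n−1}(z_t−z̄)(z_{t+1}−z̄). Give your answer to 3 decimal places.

Mean z̄ = (14 + 1 + 1 − 12 + 1 + 0)/6 = 0.8333
Deviations: 13.1667, 0.1667, 0.1667, -12.8333, 0.1667, -0.8333
Σ_{t=1}^{5}(z_t−z̄)(z_{t+1}−z̄) = -2.1944
γ_1 = -2.1944 / 6 = -0.366

-0.366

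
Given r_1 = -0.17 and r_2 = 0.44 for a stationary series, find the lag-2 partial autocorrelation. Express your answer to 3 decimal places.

φ_{22} = (r_2 − r_1²) / (1 − r_1²)
r_1² = (-0.17)² = 0.0289
Numerator = 0.44 − 0.0289 = 0.4111; denominator = 1 − 0.0289 = 0.9711
φ_{22} = 0.4111 / 0.9711 = 0.423

0.423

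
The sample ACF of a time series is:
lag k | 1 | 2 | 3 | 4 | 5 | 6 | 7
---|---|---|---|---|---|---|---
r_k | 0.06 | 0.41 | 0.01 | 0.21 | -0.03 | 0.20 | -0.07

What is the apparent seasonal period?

The largest autocorrelation is r_2 = 0.41, with weaker echoes at lags 4 (0.21) and 6 (0.20); the remaining lags stay at or below 0.06.
The dominant spike at lag 2 indicates a seasonal period of 2.

2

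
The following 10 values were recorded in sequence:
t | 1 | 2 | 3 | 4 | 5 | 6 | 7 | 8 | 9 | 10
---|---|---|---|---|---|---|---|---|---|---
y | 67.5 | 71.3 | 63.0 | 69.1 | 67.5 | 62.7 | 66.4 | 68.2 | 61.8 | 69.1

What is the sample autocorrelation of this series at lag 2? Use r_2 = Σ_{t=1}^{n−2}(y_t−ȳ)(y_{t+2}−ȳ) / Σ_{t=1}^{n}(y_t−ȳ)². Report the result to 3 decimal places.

-0.064

Mean ȳ = (67.5 + 71.3 + 63.0 + 69.1 + 67.5 + 62.7 + 66.4 + 68.2 + 61.8 + 69.1)/10 = 66.6600
Numerator Σ_{t=1}^{8}(y_t−ȳ)(y_{t+2}−ȳ) = -5.7852
Denominator Σ(y_t−ȳ)² = 89.9840
r_2 = -5.7852 / 89.9840 = -0.064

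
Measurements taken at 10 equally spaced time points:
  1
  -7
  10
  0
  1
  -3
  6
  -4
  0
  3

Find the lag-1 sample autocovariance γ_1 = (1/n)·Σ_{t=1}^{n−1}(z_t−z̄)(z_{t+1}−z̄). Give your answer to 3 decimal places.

Mean z̄ = (1 − 7 + 10 + 0 + 1 − 3 + 6 − 4 + 0 + 3)/10 = 0.7000
Σ_{t=1}^{9}(z_t−z̄)(z_{t+1}−z̄) = -124.5900
γ_1 = -124.5900 / 10 = -12.459

-12.459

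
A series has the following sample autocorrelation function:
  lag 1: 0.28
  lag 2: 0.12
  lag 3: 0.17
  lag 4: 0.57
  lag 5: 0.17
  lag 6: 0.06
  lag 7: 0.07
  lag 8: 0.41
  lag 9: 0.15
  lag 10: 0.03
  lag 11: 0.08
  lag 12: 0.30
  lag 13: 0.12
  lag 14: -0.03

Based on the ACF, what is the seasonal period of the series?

4

The largest autocorrelation is r_4 = 0.57, with weaker echoes at lags 8 (0.41) and 12 (0.30); the remaining lags stay at or below 0.28. The elevated value at lag 1 (0.28), dropping to 0.12 at lag 2, reflects decaying short-term dependence rather than seasonality.
The dominant spike at lag 4 indicates a seasonal period of 4.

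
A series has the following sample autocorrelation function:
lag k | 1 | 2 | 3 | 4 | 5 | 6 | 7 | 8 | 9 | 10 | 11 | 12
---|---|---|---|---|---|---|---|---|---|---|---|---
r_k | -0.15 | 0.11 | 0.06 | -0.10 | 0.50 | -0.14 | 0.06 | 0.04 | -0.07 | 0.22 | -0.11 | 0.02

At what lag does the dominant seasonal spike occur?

5

The largest autocorrelation is r_5 = 0.50, with a weaker echo at lag 10 (0.22); the remaining lags stay at or below 0.11.
The dominant spike at lag 5 indicates a seasonal period of 5.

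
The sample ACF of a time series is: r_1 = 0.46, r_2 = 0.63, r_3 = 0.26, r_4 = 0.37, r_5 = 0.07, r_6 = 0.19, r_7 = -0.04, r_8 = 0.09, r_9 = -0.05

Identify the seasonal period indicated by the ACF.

2

The largest autocorrelation is r_2 = 0.63; the remaining lags stay at or below 0.46.
The dominant spike at lag 2 indicates a seasonal period of 2.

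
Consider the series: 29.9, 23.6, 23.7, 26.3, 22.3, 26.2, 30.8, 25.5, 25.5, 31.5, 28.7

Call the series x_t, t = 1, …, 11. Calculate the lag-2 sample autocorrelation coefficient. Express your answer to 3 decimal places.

Mean x̄ = (29.9 + 23.6 + 23.7 + 26.3 + 22.3 + 26.2 + 30.8 + 25.5 + 25.5 + 31.5 + 28.7)/11 = 26.7273
Numerator Σ_{t=1}^{9}(x_t−x̄)(x_{t+2}−x̄) = -25.3015
Denominator Σ(x_t−x̄)² = 95.3418
r_2 = -25.3015 / 95.3418 = -0.265

-0.265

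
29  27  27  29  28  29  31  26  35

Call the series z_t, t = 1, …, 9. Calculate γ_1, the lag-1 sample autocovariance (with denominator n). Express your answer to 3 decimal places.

-2.222

Mean z̄ = (29 + 27 + 27 + 29 + 28 + 29 + 31 + 26 + 35)/9 = 29.0000
Σ_{t=1}^{8}(z_t−z̄)(z_{t+1}−z̄) = -20.0000
γ_1 = -20.0000 / 9 = -2.222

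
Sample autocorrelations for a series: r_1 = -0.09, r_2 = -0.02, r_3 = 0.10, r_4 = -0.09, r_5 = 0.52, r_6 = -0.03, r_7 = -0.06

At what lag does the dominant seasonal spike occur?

The largest autocorrelation is r_5 = 0.52; the remaining lags stay at or below 0.10.
The dominant spike at lag 5 indicates a seasonal period of 5.

5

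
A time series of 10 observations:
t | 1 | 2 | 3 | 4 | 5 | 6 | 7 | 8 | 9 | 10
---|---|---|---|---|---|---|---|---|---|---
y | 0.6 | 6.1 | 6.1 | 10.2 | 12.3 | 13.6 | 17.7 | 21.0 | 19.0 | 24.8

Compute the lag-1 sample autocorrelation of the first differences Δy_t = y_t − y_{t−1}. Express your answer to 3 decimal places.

-0.560

First differences Δy: 5.5, 0.0, 4.1, 2.1, 1.3, 4.1, 3.3, -2.0, 5.8
Mean of differences = 2.6889
Numerator Σ(Δy_t−Δȳ)(Δy_{t+1}−Δȳ) = -29.9168
Denominator Σ(Δy_t−Δȳ)² = 53.4289
r_1(Δy) = -29.9168 / 53.4289 = -0.560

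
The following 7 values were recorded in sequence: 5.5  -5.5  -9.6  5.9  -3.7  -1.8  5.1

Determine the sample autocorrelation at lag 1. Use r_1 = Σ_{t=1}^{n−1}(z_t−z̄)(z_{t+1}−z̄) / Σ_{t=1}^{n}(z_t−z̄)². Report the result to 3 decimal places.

-0.296

Mean z̄ = (5.5 − 5.5 − 9.6 + 5.9 − 3.7 − 1.8 + 5.1)/7 = -0.5857
Σ(z_t−z̄)(z_{t+1}−z̄) = (-29.9069) + (44.2988) + (-58.4641) + (-20.1984) + (3.7816) + (-6.9041) = -67.3931
Denominator Σ(z_t−z̄)² = 228.0086
r_1 = -67.3931 / 228.0086 = -0.296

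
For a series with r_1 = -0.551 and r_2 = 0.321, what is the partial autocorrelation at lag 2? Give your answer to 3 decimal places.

0.025

φ_{22} = (r_2 − r_1²) / (1 − r_1²)
r_1² = (-0.551)² = 0.303601
Numerator = 0.321 − 0.3036 = 0.0174; denominator = 1 − 0.3036 = 0.6964
φ_{22} = 0.0174 / 0.6964 = 0.025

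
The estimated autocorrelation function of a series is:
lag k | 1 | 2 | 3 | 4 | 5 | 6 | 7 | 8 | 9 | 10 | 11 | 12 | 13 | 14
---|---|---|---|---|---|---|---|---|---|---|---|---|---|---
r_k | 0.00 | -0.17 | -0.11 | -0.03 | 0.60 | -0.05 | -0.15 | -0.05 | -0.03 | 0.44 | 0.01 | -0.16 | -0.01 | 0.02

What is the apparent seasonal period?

The largest autocorrelation is r_5 = 0.60, with a weaker echo at lag 10 (0.44); the remaining lags stay at or below 0.02.
The dominant spike at lag 5 indicates a seasonal period of 5.

5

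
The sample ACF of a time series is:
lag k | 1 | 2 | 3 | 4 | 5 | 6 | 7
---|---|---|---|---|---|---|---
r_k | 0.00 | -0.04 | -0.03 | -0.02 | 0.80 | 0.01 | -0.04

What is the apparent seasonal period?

The largest autocorrelation is r_5 = 0.80; the remaining lags stay at or below 0.01.
The dominant spike at lag 5 indicates a seasonal period of 5.

5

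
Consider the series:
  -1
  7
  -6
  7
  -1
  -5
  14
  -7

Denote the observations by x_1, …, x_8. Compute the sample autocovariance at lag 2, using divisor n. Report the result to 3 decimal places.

Mean x̄ = (-1 + 7 − 6 + 7 − 1 − 5 + 14 − 7)/8 = 1.0000
Σ_{t=1}^{6}(x_t−x̄)(x_{t+2}−x̄) = 50.0000
γ_2 = 50.0000 / 8 = 6.250

6.250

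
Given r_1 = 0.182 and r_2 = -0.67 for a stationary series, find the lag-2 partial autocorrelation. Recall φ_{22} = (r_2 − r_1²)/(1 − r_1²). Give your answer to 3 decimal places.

-0.727

φ_{22} = (r_2 − r_1²) / (1 − r_1²)
r_1² = (0.182)² = 0.033124
Numerator = -0.67 − 0.0331 = -0.7031; denominator = 1 − 0.0331 = 0.9669
φ_{22} = -0.7031 / 0.9669 = -0.727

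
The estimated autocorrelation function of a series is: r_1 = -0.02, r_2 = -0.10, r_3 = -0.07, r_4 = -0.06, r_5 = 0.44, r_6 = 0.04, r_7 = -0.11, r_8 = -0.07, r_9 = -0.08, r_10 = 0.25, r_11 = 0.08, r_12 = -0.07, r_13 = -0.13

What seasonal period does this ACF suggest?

The largest autocorrelation is r_5 = 0.44, with a weaker echo at lag 10 (0.25); the remaining lags stay at or below 0.08.
The dominant spike at lag 5 indicates a seasonal period of 5.

5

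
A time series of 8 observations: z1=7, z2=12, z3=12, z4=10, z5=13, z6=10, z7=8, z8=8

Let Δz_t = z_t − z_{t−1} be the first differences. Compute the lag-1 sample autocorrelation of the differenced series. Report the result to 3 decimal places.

-0.166

First differences Δz: 5, 0, -2, 3, -3, -2, 0
Mean of differences = 0.1429
Numerator Σ(Δz_t−Δz̄)(Δz_{t+1}−Δz̄) = -8.4490
Denominator Σ(Δz_t−Δz̄)² = 50.8571
r_1(Δz) = -8.4490 / 50.8571 = -0.166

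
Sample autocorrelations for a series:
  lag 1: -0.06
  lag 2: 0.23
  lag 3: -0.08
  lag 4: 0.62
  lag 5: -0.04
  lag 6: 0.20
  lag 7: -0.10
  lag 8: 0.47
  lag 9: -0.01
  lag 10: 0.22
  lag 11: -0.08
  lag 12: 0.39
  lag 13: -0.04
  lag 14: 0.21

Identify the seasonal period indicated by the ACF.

The largest autocorrelation is r_4 = 0.62, with weaker echoes at lags 8 (0.47) and 12 (0.39); the remaining lags stay at or below 0.23.
The dominant spike at lag 4 indicates a seasonal period of 4.

4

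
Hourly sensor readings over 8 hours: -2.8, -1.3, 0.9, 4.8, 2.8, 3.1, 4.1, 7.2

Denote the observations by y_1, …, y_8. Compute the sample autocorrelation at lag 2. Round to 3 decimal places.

Mean ȳ = (-2.8 − 1.3 + 0.9 + 4.8 + 2.8 + 3.1 + 4.1 + 7.2)/8 = 2.3500
Σ(y_t−ȳ)(y_{t+2}−ȳ) = (7.4675) + (-8.9425) + (-0.6525) + (1.8375) + (0.7875) + (3.6375) = 4.1350
Denominator Σ(y_t−ȳ)² = 75.3000
r_2 = 4.1350 / 75.3000 = 0.055

0.055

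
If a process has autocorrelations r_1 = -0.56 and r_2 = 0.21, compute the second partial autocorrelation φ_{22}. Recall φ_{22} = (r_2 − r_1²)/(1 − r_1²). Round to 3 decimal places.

φ_{22} = (r_2 − r_1²) / (1 − r_1²)
r_1² = (-0.56)² = 0.3136
Numerator = 0.21 − 0.3136 = -0.1036; denominator = 1 − 0.3136 = 0.6864
φ_{22} = -0.1036 / 0.6864 = -0.151

-0.151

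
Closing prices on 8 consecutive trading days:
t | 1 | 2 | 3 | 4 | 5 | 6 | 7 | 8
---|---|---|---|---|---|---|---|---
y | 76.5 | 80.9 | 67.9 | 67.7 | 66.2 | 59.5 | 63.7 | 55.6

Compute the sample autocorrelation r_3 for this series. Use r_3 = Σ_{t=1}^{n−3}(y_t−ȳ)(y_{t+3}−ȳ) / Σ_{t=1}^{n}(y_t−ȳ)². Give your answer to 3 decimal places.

-0.009

Mean ȳ = (76.5 + 80.9 + 67.9 + 67.7 + 66.2 + 59.5 + 63.7 + 55.6)/8 = 67.2500
Deviations from mean: 9.2500, 13.6500, 0.6500, 0.4500, -1.0500, -7.7500, -3.5500, -11.6500
Σ(y_t−ȳ)(y_{t+3}−ȳ) = (4.1625) + (-14.3325) + (-5.0375) + (-1.5975) + (12.2325) = -4.5725
Denominator Σ(y_t−ȳ)² = 482.0000
r_3 = -4.5725 / 482.0000 = -0.009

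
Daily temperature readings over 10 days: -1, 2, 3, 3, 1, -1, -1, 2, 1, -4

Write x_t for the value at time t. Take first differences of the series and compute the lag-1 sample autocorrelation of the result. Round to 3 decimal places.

0.165

First differences Δx: 3, 1, 0, -2, -2, 0, 3, -1, -5
Mean of differences = -0.3333
Numerator Σ(Δx_t−Δx̄)(Δx_{t+1}−Δx̄) = 8.5556
Denominator Σ(Δx_t−Δx̄)² = 52.0000
r_1(Δx) = 8.5556 / 52.0000 = 0.165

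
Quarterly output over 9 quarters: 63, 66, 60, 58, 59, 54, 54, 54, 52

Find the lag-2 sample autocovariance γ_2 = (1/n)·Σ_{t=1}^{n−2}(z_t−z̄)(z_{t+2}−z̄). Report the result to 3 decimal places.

Mean z̄ = (63 + 66 + 60 + 58 + 59 + 54 + 54 + 54 + 52)/9 = 57.7778
Σ_{t=1}^{7}(z_t−z̄)(z_{t+2}−z̄) = 46.7901
γ_2 = 46.7901 / 9 = 5.199

5.199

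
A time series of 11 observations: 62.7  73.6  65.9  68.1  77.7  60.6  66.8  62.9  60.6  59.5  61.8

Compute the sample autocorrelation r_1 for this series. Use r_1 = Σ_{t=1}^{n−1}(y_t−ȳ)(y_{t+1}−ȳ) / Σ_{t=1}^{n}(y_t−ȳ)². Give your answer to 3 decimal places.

Mean ȳ = (62.7 + 73.6 + 65.9 + 68.1 + 77.7 + 60.6 + 66.8 + 62.9 + 60.6 + 59.5 + 61.8)/11 = 65.4727
Numerator Σ_{t=1}^{10}(y_t−ȳ)(y_{t+1}−ȳ) = 8.2983
Denominator Σ(y_t−ȳ)² = 335.3618
r_1 = 8.2983 / 335.3618 = 0.025

0.025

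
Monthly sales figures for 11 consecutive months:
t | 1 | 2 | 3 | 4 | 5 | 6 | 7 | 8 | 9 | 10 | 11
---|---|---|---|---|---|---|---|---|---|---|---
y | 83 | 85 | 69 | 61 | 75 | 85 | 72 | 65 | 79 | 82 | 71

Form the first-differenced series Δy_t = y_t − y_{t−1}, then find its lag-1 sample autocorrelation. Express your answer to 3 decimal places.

-0.008

First differences Δy: 2, -16, -8, 14, 10, -13, -7, 14, 3, -11
Mean of differences = -1.2000
Numerator Σ(Δy_t−Δȳ)(Δy_{t+1}−Δȳ) = -9.0400
Denominator Σ(Δy_t−Δȳ)² = 1149.6000
r_1(Δy) = -9.0400 / 1149.6000 = -0.008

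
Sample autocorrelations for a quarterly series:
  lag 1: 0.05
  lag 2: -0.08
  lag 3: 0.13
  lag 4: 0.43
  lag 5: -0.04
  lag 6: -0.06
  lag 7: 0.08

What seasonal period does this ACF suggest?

4

The largest autocorrelation is r_4 = 0.43; the remaining lags stay at or below 0.13.
The dominant spike at lag 4 indicates a seasonal period of 4.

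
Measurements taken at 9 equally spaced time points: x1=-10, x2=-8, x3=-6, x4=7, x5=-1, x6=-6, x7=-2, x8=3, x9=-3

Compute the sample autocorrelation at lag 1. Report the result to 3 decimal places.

0.155

Mean x̄ = (-10 − 8 − 6 + 7 − 1 − 6 − 2 + 3 − 3)/9 = -2.8889
Numerator Σ_{t=1}^{8}(x_t−x̄)(x_{t+1}−x̄) = 36.0988
Denominator Σ(x_t−x̄)² = 232.8889
r_1 = 36.0988 / 232.8889 = 0.155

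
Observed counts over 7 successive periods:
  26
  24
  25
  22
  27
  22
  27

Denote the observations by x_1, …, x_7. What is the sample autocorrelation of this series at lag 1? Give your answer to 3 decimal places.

Mean x̄ = (26 + 24 + 25 + 22 + 27 + 22 + 27)/7 = 24.7143
Numerator Σ_{t=1}^{6}(x_t−x̄)(x_{t+1}−x̄) = -20.5102
Denominator Σ(x_t−x̄)² = 27.4286
r_1 = -20.5102 / 27.4286 = -0.748

-0.748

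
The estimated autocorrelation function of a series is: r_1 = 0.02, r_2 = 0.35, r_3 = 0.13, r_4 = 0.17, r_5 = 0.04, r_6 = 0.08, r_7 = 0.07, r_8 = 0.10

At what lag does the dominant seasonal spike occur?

The largest autocorrelation is r_2 = 0.35, with a weaker echo at lag 4 (0.17); the remaining lags stay at or below 0.13.
The dominant spike at lag 2 indicates a seasonal period of 2.

2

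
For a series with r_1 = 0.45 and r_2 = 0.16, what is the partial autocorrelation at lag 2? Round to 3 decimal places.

-0.053

φ_{22} = (r_2 − r_1²) / (1 − r_1²)
r_1² = (0.45)² = 0.2025
Numerator = 0.16 − 0.2025 = -0.0425; denominator = 1 − 0.2025 = 0.7975
φ_{22} = -0.0425 / 0.7975 = -0.053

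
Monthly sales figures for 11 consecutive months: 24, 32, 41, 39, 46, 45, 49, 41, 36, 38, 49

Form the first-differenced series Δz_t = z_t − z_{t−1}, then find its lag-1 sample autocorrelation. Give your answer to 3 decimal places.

First differences Δz: 8, 9, -2, 7, -1, 4, -8, -5, 2, 11
Mean of differences = 2.5000
Numerator Σ(Δz_t−Δz̄)(Δz_{t+1}−Δz̄) = 27.7500
Denominator Σ(Δz_t−Δz̄)² = 366.5000
r_1(Δz) = 27.7500 / 366.5000 = 0.076

0.076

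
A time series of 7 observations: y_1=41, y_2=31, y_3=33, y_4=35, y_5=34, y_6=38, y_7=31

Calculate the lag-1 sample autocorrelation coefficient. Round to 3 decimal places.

Mean ȳ = (41 + 31 + 33 + 35 + 34 + 38 + 31)/7 = 34.7143
Deviations from mean: 6.2857, -3.7143, -1.7143, 0.2857, -0.7143, 3.2857, -3.7143
Σ(y_t−ȳ)(y_{t+1}−ȳ) = (-23.3469) + (6.3673) + (-0.4898) + (-0.2041) + (-2.3469) + (-12.2041) = -32.2245
Denominator Σ(y_t−ȳ)² = 81.4286
r_1 = -32.2245 / 81.4286 = -0.396

-0.396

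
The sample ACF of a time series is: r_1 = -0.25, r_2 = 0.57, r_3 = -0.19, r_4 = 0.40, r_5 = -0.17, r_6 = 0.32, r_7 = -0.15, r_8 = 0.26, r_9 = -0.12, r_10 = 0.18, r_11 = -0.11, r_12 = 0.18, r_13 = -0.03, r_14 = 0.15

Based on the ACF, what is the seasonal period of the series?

2

The largest autocorrelation is r_2 = 0.57, with weaker echoes at lags 4 (0.40), 6 (0.32), 8 (0.26), 10 (0.18), 12 (0.18) and 14 (0.15); the remaining lags stay at or below -0.03.
The dominant spike at lag 2 indicates a seasonal period of 2.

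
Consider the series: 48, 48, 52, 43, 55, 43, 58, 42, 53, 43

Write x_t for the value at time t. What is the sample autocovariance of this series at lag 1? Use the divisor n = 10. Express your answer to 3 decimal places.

-26.025

Mean x̄ = (48 + 48 + 52 + 43 + 55 + 43 + 58 + 42 + 53 + 43)/10 = 48.5000
Σ_{t=1}^{9}(x_t−x̄)(x_{t+1}−x̄) = -260.2500
γ_1 = -260.2500 / 10 = -26.025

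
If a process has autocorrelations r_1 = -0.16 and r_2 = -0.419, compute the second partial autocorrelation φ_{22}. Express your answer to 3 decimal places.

φ_{22} = (r_2 − r_1²) / (1 − r_1²)
r_1² = (-0.16)² = 0.0256
Numerator = -0.419 − 0.0256 = -0.4446; denominator = 1 − 0.0256 = 0.9744
φ_{22} = -0.4446 / 0.9744 = -0.456

-0.456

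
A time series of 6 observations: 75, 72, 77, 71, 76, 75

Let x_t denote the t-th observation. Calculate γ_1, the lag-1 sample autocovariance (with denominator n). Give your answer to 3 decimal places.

-3.519

Mean x̄ = (75 + 72 + 77 + 71 + 76 + 75)/6 = 74.3333
Deviations: 0.6667, -2.3333, 2.6667, -3.3333, 1.6667, 0.6667
Σ_{t=1}^{5}(x_t−x̄)(x_{t+1}−x̄) = -21.1111
γ_1 = -21.1111 / 6 = -3.519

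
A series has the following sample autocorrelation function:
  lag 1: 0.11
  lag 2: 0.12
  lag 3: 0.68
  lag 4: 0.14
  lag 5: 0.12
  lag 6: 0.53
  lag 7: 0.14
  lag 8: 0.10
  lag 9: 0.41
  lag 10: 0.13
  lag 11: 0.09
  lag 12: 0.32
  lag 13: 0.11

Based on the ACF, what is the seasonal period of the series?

3

The largest autocorrelation is r_3 = 0.68, with weaker echoes at lags 6 (0.53), 9 (0.41) and 12 (0.32); the remaining lags stay at or below 0.14.
The dominant spike at lag 3 indicates a seasonal period of 3.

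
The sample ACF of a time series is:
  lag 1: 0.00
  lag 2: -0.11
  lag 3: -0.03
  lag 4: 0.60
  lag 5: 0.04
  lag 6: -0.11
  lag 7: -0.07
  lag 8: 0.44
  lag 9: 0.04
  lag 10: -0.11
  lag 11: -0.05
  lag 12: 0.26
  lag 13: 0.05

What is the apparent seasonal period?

4

The largest autocorrelation is r_4 = 0.60, with weaker echoes at lags 8 (0.44) and 12 (0.26); the remaining lags stay at or below 0.05.
The dominant spike at lag 4 indicates a seasonal period of 4.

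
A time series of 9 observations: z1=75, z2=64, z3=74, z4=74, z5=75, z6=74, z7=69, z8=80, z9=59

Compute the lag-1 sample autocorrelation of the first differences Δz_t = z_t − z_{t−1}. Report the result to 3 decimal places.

-0.468

First differences Δz: -11, 10, 0, 1, -1, -5, 11, -21
Mean of differences = -2.0000
Numerator Σ(Δz_t−Δz̄)(Δz_{t+1}−Δz̄) = -364.0000
Denominator Σ(Δz_t−Δz̄)² = 778.0000
r_1(Δz) = -364.0000 / 778.0000 = -0.468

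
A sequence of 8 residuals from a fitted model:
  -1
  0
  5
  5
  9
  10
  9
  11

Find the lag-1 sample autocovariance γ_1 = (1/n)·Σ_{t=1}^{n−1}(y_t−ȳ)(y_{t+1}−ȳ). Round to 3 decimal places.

10.625

Mean ȳ = (-1 + 0 + 5 + 5 + 9 + 10 + 9 + 11)/8 = 6.0000
Deviations: -7.0000, -6.0000, -1.0000, -1.0000, 3.0000, 4.0000, 3.0000, 5.0000
Σ_{t=1}^{7}(y_t−ȳ)(y_{t+1}−ȳ) = 85.0000
γ_1 = 85.0000 / 8 = 10.625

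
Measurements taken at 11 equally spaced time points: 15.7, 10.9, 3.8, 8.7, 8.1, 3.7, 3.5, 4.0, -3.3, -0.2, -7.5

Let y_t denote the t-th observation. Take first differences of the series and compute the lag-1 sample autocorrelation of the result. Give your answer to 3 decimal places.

First differences Δy: -4.8, -7.1, 4.9, -0.6, -4.4, -0.2, 0.5, -7.3, 3.1, -7.3
Mean of differences = -2.3200
Numerator Σ(Δy_t−Δȳ)(Δy_{t+1}−Δȳ) = -80.2744
Denominator Σ(Δy_t−Δȳ)² = 179.8360
r_1(Δy) = -80.2744 / 179.8360 = -0.446

-0.446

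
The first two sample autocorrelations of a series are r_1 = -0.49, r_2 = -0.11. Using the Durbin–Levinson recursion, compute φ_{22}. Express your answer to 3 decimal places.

-0.461

φ_{22} = (r_2 − r_1²) / (1 − r_1²)
r_1² = (-0.49)² = 0.2401
Numerator = -0.11 − 0.2401 = -0.3501; denominator = 1 − 0.2401 = 0.7599
φ_{22} = -0.3501 / 0.7599 = -0.461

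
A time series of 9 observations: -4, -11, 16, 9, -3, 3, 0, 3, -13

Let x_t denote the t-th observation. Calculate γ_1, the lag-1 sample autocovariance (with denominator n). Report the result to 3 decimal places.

Mean x̄ = (-4 − 11 + 16 + 9 − 3 + 3 + 0 + 3 − 13)/9 = 0.0000
Σ_{t=1}^{8}(x_t−x̄)(x_{t+1}−x̄) = -63.0000
γ_1 = -63.0000 / 9 = -7.000

-7.000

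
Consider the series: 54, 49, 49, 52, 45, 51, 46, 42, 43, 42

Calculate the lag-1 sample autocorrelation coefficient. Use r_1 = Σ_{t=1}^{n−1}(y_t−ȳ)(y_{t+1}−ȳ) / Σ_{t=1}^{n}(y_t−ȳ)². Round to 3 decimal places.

0.301

Mean ȳ = (54 + 49 + 49 + 52 + 45 + 51 + 46 + 42 + 43 + 42)/10 = 47.3000
Numerator Σ_{t=1}^{9}(y_t−ȳ)(y_{t+1}−ȳ) = 50.6100
Denominator Σ(y_t−ȳ)² = 168.1000
r_1 = 50.6100 / 168.1000 = 0.301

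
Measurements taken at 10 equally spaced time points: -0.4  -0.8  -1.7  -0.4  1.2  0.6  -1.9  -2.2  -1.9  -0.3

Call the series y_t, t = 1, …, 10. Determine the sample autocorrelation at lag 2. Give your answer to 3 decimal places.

-0.449

Mean ȳ = (-0.4 − 0.8 − 1.7 − 0.4 + 1.2 + 0.6 − 1.9 − 2.2 − 1.9 − 0.3)/10 = -0.7800
Numerator Σ_{t=1}^{8}(y_t−ȳ)(y_{t+2}−ȳ) = -5.2588
Denominator Σ(y_t−ȳ)² = 11.7160
r_2 = -5.2588 / 11.7160 = -0.449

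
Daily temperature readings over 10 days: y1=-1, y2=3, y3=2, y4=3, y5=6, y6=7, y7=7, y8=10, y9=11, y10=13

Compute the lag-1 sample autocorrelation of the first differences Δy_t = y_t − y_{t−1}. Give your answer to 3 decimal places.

First differences Δy: 4, -1, 1, 3, 1, 0, 3, 1, 2
Mean of differences = 1.5556
Numerator Σ(Δy_t−Δȳ)(Δy_{t+1}−Δȳ) = -8.8642
Denominator Σ(Δy_t−Δȳ)² = 20.2222
r_1(Δy) = -8.8642 / 20.2222 = -0.438

-0.438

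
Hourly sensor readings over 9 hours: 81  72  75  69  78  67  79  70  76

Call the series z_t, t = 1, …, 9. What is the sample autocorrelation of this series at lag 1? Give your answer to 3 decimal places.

Mean z̄ = (81 + 72 + 75 + 69 + 78 + 67 + 79 + 70 + 76)/9 = 74.1111
Numerator Σ_{t=1}^{8}(z_t−z̄)(z_{t+1}−z̄) = -131.1235
Denominator Σ(z_t−z̄)² = 188.8889
r_1 = -131.1235 / 188.8889 = -0.694

-0.694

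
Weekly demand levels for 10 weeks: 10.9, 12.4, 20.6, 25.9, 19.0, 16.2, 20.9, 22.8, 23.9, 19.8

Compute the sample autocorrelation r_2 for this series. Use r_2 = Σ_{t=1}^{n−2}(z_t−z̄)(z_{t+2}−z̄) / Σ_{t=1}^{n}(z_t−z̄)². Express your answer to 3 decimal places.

-0.377

Mean z̄ = (10.9 + 12.4 + 20.6 + 25.9 + 19.0 + 16.2 + 20.9 + 22.8 + 23.9 + 19.8)/10 = 19.2400
Numerator Σ_{t=1}^{8}(z_t−z̄)(z_{t+2}−z̄) = -78.9612
Denominator Σ(z_t−z̄)² = 209.3040
r_2 = -78.9612 / 209.3040 = -0.377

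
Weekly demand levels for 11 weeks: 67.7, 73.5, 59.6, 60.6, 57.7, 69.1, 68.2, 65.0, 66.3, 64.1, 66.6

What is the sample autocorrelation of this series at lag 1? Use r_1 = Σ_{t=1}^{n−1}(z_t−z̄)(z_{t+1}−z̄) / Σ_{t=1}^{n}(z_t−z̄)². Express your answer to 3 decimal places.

0.064

Mean z̄ = (67.7 + 73.5 + 59.6 + 60.6 + 57.7 + 69.1 + 68.2 + 65.0 + 66.3 + 64.1 + 66.6)/11 = 65.3091
Numerator Σ_{t=1}^{10}(z_t−z̄)(z_{t+1}−z̄) = 13.6926
Denominator Σ(z_t−z̄)² = 212.4091
r_1 = 13.6926 / 212.4091 = 0.064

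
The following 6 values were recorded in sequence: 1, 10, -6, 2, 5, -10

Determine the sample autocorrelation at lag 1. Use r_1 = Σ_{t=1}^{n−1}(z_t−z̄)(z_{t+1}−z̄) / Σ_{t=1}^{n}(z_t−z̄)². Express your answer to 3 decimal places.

Mean z̄ = (1 + 10 − 6 + 2 + 5 − 10)/6 = 0.3333
Numerator Σ_{t=1}^{5}(z_t−z̄)(z_{t+1}−z̄) = -105.7778
Denominator Σ(z_t−z̄)² = 265.3333
r_1 = -105.7778 / 265.3333 = -0.399

-0.399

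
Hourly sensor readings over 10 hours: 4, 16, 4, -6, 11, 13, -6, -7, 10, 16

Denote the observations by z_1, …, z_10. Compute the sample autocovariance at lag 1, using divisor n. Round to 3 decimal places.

1.225

Mean z̄ = (4 + 16 + 4 − 6 + 11 + 13 − 6 − 7 + 10 + 16)/10 = 5.5000
Σ_{t=1}^{9}(z_t−z̄)(z_{t+1}−z̄) = 12.2500
γ_1 = 12.2500 / 10 = 1.225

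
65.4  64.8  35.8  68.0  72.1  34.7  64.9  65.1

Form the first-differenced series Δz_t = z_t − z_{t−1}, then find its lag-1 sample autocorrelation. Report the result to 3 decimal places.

First differences Δz: -0.6, -29.0, 32.2, 4.1, -37.4, 30.2, 0.2
Mean of differences = -0.0429
Numerator Σ(Δz_t−Δz̄)(Δz_{t+1}−Δz̄) = -2061.1576
Denominator Σ(Δz_t−Δz̄)² = 4205.8371
r_1(Δz) = -2061.1576 / 4205.8371 = -0.490

-0.490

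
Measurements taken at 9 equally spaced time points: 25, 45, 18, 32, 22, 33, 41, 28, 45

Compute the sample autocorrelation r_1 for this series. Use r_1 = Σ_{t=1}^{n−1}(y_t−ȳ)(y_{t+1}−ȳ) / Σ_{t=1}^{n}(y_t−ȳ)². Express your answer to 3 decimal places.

-0.463

Mean ȳ = (25 + 45 + 18 + 32 + 22 + 33 + 41 + 28 + 45)/9 = 32.1111
Numerator Σ_{t=1}^{8}(y_t−ȳ)(y_{t+1}−ȳ) = -361.4568
Denominator Σ(y_t−ȳ)² = 780.8889
r_1 = -361.4568 / 780.8889 = -0.463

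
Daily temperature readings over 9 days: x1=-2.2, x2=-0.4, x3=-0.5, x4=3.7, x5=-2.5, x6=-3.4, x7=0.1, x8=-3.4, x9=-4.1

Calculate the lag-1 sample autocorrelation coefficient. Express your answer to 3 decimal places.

0.015

Mean x̄ = (-2.2 − 0.4 − 0.5 + 3.7 − 2.5 − 3.4 + 0.1 − 3.4 − 4.1)/9 = -1.4111
Numerator Σ_{t=1}^{8}(x_t−x̄)(x_{t+1}−x̄) = 0.7177
Denominator Σ(x_t−x̄)² = 47.2089
r_1 = 0.7177 / 47.2089 = 0.015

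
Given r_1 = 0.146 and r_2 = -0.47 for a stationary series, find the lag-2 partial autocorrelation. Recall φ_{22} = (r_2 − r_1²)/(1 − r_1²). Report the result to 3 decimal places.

φ_{22} = (r_2 − r_1²) / (1 − r_1²)
r_1² = (0.146)² = 0.021316
Numerator = -0.47 − 0.0213 = -0.4913; denominator = 1 − 0.0213 = 0.9787
φ_{22} = -0.4913 / 0.9787 = -0.502

-0.502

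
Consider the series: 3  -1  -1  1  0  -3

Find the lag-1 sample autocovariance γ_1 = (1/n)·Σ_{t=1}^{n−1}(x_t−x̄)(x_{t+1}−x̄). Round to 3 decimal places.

-0.532

Mean x̄ = (3 − 1 − 1 + 1 + 0 − 3)/6 = -0.1667
Deviations: 3.1667, -0.8333, -0.8333, 1.1667, 0.1667, -2.8333
Σ_{t=1}^{5}(x_t−x̄)(x_{t+1}−x̄) = -3.1944
γ_1 = -3.1944 / 6 = -0.532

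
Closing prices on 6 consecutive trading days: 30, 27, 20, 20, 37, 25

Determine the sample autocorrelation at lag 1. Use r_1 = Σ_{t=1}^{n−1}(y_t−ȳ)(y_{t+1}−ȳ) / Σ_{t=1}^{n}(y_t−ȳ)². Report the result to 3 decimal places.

Mean ȳ = (30 + 27 + 20 + 20 + 37 + 25)/6 = 26.5000
Deviations from mean: 3.5000, 0.5000, -6.5000, -6.5000, 10.5000, -1.5000
Σ(y_t−ȳ)(y_{t+1}−ȳ) = (1.7500) + (-3.2500) + (42.2500) + (-68.2500) + (-15.7500) = -43.2500
Denominator Σ(y_t−ȳ)² = 209.5000
r_1 = -43.2500 / 209.5000 = -0.206

-0.206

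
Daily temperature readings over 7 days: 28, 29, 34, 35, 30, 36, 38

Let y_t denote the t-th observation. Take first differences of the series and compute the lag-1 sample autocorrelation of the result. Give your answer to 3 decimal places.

First differences Δy: 1, 5, 1, -5, 6, 2
Mean of differences = 1.6667
Numerator Σ(Δy_t−Δȳ)(Δy_{t+1}−Δȳ) = -27.4444
Denominator Σ(Δy_t−Δȳ)² = 75.3333
r_1(Δy) = -27.4444 / 75.3333 = -0.364

-0.364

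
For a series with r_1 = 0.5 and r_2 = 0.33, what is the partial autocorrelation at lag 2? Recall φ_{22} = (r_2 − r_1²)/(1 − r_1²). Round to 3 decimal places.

φ_{22} = (r_2 − r_1²) / (1 − r_1²)
r_1² = (0.5)² = 0.25
Numerator = 0.33 − 0.2500 = 0.0800; denominator = 1 − 0.2500 = 0.7500
φ_{22} = 0.0800 / 0.7500 = 0.107

0.107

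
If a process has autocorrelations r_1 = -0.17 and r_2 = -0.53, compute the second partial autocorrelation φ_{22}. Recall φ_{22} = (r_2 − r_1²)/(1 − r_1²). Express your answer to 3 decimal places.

-0.576

φ_{22} = (r_2 − r_1²) / (1 − r_1²)
r_1² = (-0.17)² = 0.0289
Numerator = -0.53 − 0.0289 = -0.5589; denominator = 1 − 0.0289 = 0.9711
φ_{22} = -0.5589 / 0.9711 = -0.576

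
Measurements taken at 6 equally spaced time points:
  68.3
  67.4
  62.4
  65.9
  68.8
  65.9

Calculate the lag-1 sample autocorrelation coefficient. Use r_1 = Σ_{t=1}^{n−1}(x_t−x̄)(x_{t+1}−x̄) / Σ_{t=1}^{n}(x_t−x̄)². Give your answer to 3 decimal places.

-0.091

Mean x̄ = (68.3 + 67.4 + 62.4 + 65.9 + 68.8 + 65.9)/6 = 66.4500
Deviations from mean: 1.8500, 0.9500, -4.0500, -0.5500, 2.3500, -0.5500
Σ(x_t−x̄)(x_{t+1}−x̄) = (1.7575) + (-3.8475) + (2.2275) + (-1.2925) + (-1.2925) = -2.4475
Denominator Σ(x_t−x̄)² = 26.8550
r_1 = -2.4475 / 26.8550 = -0.091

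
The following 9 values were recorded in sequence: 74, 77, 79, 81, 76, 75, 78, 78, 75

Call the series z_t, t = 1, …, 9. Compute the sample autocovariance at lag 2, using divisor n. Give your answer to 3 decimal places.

-2.333

Mean z̄ = (74 + 77 + 79 + 81 + 76 + 75 + 78 + 78 + 75)/9 = 77.0000
Σ_{t=1}^{7}(z_t−z̄)(z_{t+2}−z̄) = -21.0000
γ_2 = -21.0000 / 9 = -2.333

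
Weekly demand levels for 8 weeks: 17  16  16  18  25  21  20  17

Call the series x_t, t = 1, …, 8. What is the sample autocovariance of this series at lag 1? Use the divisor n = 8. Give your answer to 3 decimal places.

3.055

Mean x̄ = (17 + 16 + 16 + 18 + 25 + 21 + 20 + 17)/8 = 18.7500
Σ_{t=1}^{7}(x_t−x̄)(x_{t+1}−x̄) = 24.4375
γ_1 = 24.4375 / 8 = 3.055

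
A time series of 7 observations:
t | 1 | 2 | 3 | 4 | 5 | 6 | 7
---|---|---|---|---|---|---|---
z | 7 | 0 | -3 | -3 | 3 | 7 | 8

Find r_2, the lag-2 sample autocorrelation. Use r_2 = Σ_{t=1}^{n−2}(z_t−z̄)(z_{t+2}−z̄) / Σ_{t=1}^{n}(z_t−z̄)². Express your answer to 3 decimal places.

Mean z̄ = (7 + 0 − 3 − 3 + 3 + 7 + 8)/7 = 2.7143
Σ(z_t−z̄)(z_{t+2}−z̄) = (-24.4898) + (15.5102) + (-1.6327) + (-24.4898) + (1.5102) = -33.5918
Denominator Σ(z_t−z̄)² = 137.4286
r_2 = -33.5918 / 137.4286 = -0.244

-0.244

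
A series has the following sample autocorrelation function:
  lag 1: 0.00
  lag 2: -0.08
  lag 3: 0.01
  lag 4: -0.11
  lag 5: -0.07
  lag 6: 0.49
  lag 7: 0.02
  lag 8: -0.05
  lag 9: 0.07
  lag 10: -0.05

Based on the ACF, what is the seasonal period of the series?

6

The largest autocorrelation is r_6 = 0.49; the remaining lags stay at or below 0.07.
The dominant spike at lag 6 indicates a seasonal period of 6.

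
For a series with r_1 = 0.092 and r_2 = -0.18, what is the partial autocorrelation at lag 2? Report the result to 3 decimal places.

φ_{22} = (r_2 − r_1²) / (1 − r_1²)
r_1² = (0.092)² = 0.008464
Numerator = -0.18 − 0.0085 = -0.1885; denominator = 1 − 0.0085 = 0.9915
φ_{22} = -0.1885 / 0.9915 = -0.190

-0.190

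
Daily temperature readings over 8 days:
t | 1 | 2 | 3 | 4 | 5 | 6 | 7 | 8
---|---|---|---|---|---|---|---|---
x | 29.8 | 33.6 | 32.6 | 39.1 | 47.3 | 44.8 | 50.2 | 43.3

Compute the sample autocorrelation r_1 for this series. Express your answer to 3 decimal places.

0.586

Mean x̄ = (29.8 + 33.6 + 32.6 + 39.1 + 47.3 + 44.8 + 50.2 + 43.3)/8 = 40.0875
Numerator Σ_{t=1}^{7}(x_t−x̄)(x_{t+1}−x̄) = 229.7173
Denominator Σ(x_t−x̄)² = 391.7688
r_1 = 229.7173 / 391.7688 = 0.586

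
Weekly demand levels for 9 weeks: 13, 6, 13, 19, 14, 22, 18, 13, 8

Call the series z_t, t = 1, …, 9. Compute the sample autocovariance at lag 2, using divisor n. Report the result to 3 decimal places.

-3.444

Mean z̄ = (13 + 6 + 13 + 19 + 14 + 22 + 18 + 13 + 8)/9 = 14.0000
Σ_{t=1}^{7}(z_t−z̄)(z_{t+2}−z̄) = -31.0000
γ_2 = -31.0000 / 9 = -3.444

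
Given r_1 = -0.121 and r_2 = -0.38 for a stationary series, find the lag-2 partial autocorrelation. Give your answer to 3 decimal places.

-0.401

φ_{22} = (r_2 − r_1²) / (1 − r_1²)
r_1² = (-0.121)² = 0.014641
Numerator = -0.38 − 0.0146 = -0.3946; denominator = 1 − 0.0146 = 0.9854
φ_{22} = -0.3946 / 0.9854 = -0.401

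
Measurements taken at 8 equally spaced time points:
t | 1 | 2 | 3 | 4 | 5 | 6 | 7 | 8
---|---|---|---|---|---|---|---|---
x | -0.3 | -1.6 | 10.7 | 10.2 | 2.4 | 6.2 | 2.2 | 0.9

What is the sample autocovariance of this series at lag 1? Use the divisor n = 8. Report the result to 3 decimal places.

Mean x̄ = (-0.3 − 1.6 + 10.7 + 10.2 + 2.4 + 6.2 + 2.2 + 0.9)/8 = 3.8375
Deviations: -4.1375, -5.4375, 6.8625, 6.3625, -1.4375, 2.3625, -1.6375, -2.9375
Σ_{t=1}^{7}(x_t−x̄)(x_{t+1}−x̄) = 17.2448
γ_1 = 17.2448 / 8 = 2.156

2.156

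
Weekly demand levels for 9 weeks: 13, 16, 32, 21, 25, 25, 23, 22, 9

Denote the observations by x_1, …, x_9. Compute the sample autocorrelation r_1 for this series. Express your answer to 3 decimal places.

0.012

Mean x̄ = (13 + 16 + 32 + 21 + 25 + 25 + 23 + 22 + 9)/9 = 20.6667
Numerator Σ_{t=1}^{8}(x_t−x̄)(x_{t+1}−x̄) = 4.5556
Denominator Σ(x_t−x̄)² = 390.0000
r_1 = 4.5556 / 390.0000 = 0.012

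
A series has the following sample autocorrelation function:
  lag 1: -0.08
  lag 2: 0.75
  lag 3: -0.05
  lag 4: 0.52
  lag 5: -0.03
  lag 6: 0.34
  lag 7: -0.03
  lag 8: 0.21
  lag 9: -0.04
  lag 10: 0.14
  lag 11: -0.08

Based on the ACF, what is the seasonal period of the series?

The largest autocorrelation is r_2 = 0.75, with weaker echoes at lags 4 (0.52), 6 (0.34) and 8 (0.21); the remaining lags stay at or below 0.14.
The dominant spike at lag 2 indicates a seasonal period of 2.

2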